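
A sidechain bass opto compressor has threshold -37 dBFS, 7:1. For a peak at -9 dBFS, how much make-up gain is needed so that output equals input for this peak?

24 dB

Overshoot 28 dB → 28/7 = 4 dB after compression, so the compressed level is -37 + 4 = -33 dBFS.
Make-up = target − compressed = -9 − (-33) = 24 dB.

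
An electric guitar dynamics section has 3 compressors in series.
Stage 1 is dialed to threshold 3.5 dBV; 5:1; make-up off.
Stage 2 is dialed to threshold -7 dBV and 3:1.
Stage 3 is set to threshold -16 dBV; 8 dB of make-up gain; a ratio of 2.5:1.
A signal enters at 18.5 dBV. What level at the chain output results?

Stage 1: 15 dB above 3.5 dBV, reduced 5:1 to 3 dB above → 6.5 dBV.
Stage 2: 13.5 dB above -7 dBV, reduced 3:1 to 4.5 dB above → -2.5 dBV.
Stage 3: overshoot 13.5 dB → 13.5/2.5 = 5.4 dB → -10.6 dBV; +8 dB make-up → -2.6 dBV.

-2.6 dBV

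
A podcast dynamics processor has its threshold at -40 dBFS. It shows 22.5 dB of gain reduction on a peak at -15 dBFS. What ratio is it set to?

10:1

Input overshoot = -15 − (-40) = 25 dB.
Output overshoot = 25 − 22.5 = 2.5 dB.
Ratio = input overshoot / output overshoot = 25 / 2.5 = 10.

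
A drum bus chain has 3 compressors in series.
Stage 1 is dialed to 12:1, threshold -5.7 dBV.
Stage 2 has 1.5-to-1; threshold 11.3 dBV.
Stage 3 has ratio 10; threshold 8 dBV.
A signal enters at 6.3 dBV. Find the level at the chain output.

Stage 1: 6.3 dBV is 12 dB over -5.7 dBV; at 12:1 that becomes 1 dB over, giving -4.7 dBV.
Stage 2: below threshold (-4.7 ≤ 11.3); passes unchanged; output -4.7 dBV.
Stage 3: -4.7 dBV ≤ 8 dBV, so stage 3 doesn't engage; output -4.7 dBV.

-4.7 dBV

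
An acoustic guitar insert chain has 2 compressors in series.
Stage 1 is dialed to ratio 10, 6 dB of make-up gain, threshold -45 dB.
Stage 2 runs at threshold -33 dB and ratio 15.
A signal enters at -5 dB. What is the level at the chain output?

-35 dB

Stage 1: -5 dB is 40 dB over -45 dB; at 10:1 that becomes 4 dB over, giving -41 dB; +6 dB make-up → -35 dB.
Stage 2: -35 dB ≤ -33 dB, so stage 2 doesn't engage; output -35 dB.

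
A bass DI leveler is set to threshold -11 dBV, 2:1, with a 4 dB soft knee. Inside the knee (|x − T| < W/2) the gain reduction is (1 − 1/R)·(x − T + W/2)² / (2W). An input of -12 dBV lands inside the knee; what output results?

-12.0625 dBV

x − T + W/2 = -12 − (-11) + 2 = 1.
GR = (1 − 1/2) × 1² / 8 = 0.5 × 1 / 8 = 0.0625 dB.
Output = -12 − 0.0625 = -12.0625 dBV.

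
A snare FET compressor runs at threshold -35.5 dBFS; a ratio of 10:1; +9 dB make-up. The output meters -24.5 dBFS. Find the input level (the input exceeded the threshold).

-15.5 dBFS

Remove make-up: -24.5 − 9 = -33.5 dBFS.
The compressed level sits -33.5 − (-35.5) = 2 dB over threshold.
Input overshoot = R × output overshoot = 20 dB → input = -35.5 + 20 = -15.5 dBFS.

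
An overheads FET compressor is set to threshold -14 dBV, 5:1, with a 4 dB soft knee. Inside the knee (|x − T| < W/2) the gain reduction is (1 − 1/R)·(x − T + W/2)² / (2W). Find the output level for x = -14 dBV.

x − T + W/2 = -14 − (-14) + 2 = 2.
GR = (1 − 1/5) × 2² / 8 = 0.8 × 4 / 8 = 0.4 dB.
Output = -14 − 0.4 = -14.4 dBV.

-14.4 dBV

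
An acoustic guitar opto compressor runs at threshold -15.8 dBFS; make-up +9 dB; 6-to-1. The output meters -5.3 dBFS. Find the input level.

Remove make-up: -5.3 − 9 = -14.3 dBFS.
That's 1.5 dB above the -15.8 dBFS threshold.
Input overshoot = R × output overshoot = 9 dB → input = -15.8 + 9 = -6.8 dBFS.

-6.8 dBFS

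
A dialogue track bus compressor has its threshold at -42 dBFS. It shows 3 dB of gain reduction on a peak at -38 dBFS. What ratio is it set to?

4:1

Input overshoot = -38 − (-42) = 4 dB.
Output overshoot = 4 − 3 = 1 dB.
Ratio = input overshoot / output overshoot = 4 / 1 = 4.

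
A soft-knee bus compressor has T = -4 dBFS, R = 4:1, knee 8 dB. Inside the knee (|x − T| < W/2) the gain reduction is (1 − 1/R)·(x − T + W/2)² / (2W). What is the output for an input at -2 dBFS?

-3.6875 dBFS

x − T + W/2 = -2 − (-4) + 4 = 6.
GR = (1 − 1/4) × 6² / 16 = 0.75 × 36 / 16 = 1.6875 dB.
Output = -2 − 1.6875 = -3.6875 dBFS.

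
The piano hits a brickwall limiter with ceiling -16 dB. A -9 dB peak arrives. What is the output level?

At ∞:1, everything above -16 dB is held at the ceiling.

-16 dB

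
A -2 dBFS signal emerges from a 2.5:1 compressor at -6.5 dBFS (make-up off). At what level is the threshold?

Gain reduction = -2 − (-6.5) = 4.5 dB; output overshoot = GR / (R − 1) = 4.5 / 1.5 = 3 dB.
Threshold = output − output overshoot = -6.5 − 3 = -9.5 dBFS.

-9.5 dBFS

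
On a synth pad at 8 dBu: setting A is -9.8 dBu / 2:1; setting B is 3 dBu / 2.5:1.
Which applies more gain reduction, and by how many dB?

A: overshoot 17.8 dB → output overshoot 8.9 dB → GR 8.9 dB.
B: overshoot 5 dB → output overshoot 2 dB → GR 3 dB.
A reduces 5.9 dB more.

A, by 5.9 dB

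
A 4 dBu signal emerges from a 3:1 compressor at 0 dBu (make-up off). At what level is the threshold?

Let T be the threshold. Output overshoot = (input overshoot)/R, so 0 − T = (4 − T)/3.
3·(0 − T) = 4 − T → 2·T = 0 − 4 = -4.
T = -4/2 = -2 dBu.

-2 dBu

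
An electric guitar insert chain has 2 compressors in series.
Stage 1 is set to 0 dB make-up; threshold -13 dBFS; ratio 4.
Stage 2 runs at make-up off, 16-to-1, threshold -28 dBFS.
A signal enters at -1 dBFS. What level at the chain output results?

Stage 1: overshoot 12 dB → 12/4 = 3 dB → -10 dBFS.
Stage 2: 18 dB above -28 dBFS, reduced 16:1 to 1.125 dB above → -26.875 dBFS.

-26.875 dBFS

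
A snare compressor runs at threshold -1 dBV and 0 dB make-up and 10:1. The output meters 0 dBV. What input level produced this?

The compressed level sits 0 − (-1) = 1 dB over threshold.
Before 10:1 compression the overshoot was 1 × 10 = 10 dB, so input = -1 + 10 = 9 dBV.

9 dBV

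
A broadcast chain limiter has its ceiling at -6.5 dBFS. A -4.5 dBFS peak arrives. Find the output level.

-6.5 dBFS

A brickwall limiter is an ∞:1 compressor: any input above the ceiling is clamped to -6.5 dBFS.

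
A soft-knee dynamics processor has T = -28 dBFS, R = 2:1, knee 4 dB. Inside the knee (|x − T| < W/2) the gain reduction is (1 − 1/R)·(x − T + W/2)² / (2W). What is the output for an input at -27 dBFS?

x − T + W/2 = -27 − (-28) + 2 = 3.
GR = (1 − 1/2) × 3² / 8 = 0.5 × 9 / 8 = 0.5625 dB.
Output = -27 − 0.5625 = -27.5625 dBFS.

-27.5625 dBFS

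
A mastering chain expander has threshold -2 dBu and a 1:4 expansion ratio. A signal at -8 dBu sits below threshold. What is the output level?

-26 dBu

Undershoot = (-2) − (-8) = 6 dB.
At 1:4, that expands to 24 dB under threshold.
Output = -2 − 24 = -26 dBu.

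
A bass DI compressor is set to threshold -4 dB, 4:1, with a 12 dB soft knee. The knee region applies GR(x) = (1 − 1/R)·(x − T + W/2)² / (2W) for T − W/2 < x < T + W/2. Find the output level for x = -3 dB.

x − T + W/2 = -3 − (-4) + 6 = 7.
GR = (1 − 1/4) × 7² / 24 = 0.75 × 49 / 24 = 1.53125 dB.
Output = -3 − 1.53125 = -4.53125 dB.

-4.53125 dB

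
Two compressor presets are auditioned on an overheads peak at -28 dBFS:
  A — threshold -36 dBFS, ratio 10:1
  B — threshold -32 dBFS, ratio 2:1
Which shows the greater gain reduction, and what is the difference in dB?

A: 8 dB over, compressed to 0.8 dB over, so 7.2 dB of GR.
B: 4 dB over, compressed to 2 dB over, so 2 dB of GR.
A applies 5.2 dB more gain reduction.

A, by 5.2 dB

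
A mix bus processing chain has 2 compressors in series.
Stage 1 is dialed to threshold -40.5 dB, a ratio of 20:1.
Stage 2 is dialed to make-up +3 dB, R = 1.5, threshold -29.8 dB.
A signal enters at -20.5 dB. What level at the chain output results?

Stage 1: 20 dB above -40.5 dB, reduced 20:1 to 1 dB above → -39.5 dB.
Stage 2: -39.5 dB is at or below the -29.8 dB threshold — no compression; make-up brings it to -36.5 dB.

-36.5 dB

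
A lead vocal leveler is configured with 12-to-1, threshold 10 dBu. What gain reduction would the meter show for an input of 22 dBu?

Overshoot = 22 − 10 = 12 dB.
At 12:1, output sits 12/12 = 1 dB above threshold.
GR = overshoot in − overshoot out = 12 − 1 = 11 dB.

11 dB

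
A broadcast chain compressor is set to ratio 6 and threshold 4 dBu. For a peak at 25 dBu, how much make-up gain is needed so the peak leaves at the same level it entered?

Without make-up, output = threshold + overshoot/6 = 4 + 3.5 = 7.5 dBu.
Gap to target: 17.5 dB.

17.5 dB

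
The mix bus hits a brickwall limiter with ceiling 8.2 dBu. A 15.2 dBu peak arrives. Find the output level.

8.2 dBu

A brickwall limiter is an ∞:1 compressor: any input above the ceiling is clamped to 8.2 dBu.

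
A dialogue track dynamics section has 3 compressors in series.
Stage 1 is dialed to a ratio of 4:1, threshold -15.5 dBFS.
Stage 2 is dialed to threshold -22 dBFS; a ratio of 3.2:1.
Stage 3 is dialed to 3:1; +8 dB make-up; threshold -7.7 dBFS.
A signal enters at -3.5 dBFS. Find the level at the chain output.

Stage 1: -3.5 dBFS is 12 dB over -15.5 dBFS; at 4:1 that becomes 3 dB over, giving -12.5 dBFS.
Stage 2: overshoot 9.5 dB → 9.5/3.2 = 2.96875 dB → -19.03125 dBFS.
Stage 3: -19.03125 dBFS is at or below the -7.7 dBFS threshold — no compression; make-up brings it to -11.03125 dBFS.

-11.03125 dBFS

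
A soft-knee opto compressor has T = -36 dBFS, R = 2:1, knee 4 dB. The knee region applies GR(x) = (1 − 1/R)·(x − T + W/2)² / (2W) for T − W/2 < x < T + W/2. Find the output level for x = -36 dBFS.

-36.25 dBFS

x − T + W/2 = -36 − (-36) + 2 = 2.
GR = (1 − 1/2) × 2² / 8 = 0.5 × 4 / 8 = 0.25 dB.
Output = -36 − 0.25 = -36.25 dBFS.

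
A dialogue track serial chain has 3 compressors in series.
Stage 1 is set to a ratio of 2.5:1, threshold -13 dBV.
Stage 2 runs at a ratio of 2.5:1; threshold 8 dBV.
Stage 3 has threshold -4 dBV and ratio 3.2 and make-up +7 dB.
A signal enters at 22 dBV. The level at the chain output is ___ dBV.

Stage 1: 35 dB above -13 dBV, reduced 2.5:1 to 14 dB above → 1 dBV.
Stage 2: 1 dBV is at or below the 8 dBV threshold — no compression; output 1 dBV.
Stage 3: 5 dB above -4 dBV, reduced 3.2:1 to 1.5625 dB above → -2.4375 dBV; +7 dB make-up → 4.5625 dBV.

4.5625 dBV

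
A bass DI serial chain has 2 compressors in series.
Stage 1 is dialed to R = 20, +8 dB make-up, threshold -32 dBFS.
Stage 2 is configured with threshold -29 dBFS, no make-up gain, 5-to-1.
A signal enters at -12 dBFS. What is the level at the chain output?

-27.8 dBFS

Stage 1: overshoot 20 dB → 20/20 = 1 dB → -31 dBFS; +8 dB make-up → -23 dBFS.
Stage 2: 6 dB above -29 dBFS, reduced 5:1 to 1.2 dB above → -27.8 dBFS.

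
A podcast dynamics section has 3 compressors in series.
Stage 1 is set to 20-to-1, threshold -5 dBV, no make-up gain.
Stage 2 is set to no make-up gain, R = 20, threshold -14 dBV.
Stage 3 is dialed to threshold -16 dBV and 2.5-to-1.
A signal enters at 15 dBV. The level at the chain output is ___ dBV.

Stage 1: 15 dBV is 20 dB over -5 dBV; at 20:1 that becomes 1 dB over, giving -4 dBV.
Stage 2: -4 dBV is 10 dB over -14 dBV; at 20:1 that becomes 0.5 dB over, giving -13.5 dBV.
Stage 3: 2.5 dB above -16 dBV, reduced 2.5:1 to 1 dB above → -15 dBV.

-15 dBV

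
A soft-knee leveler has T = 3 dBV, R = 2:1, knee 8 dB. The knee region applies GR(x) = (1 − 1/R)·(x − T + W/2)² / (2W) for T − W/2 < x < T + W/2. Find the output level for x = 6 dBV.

4.46875 dBV

x − T + W/2 = 6 − 3 + 4 = 7.
GR = (1 − 1/2) × 7² / 16 = 0.5 × 49 / 16 = 1.53125 dB.
Output = 6 − 1.53125 = 4.46875 dBV.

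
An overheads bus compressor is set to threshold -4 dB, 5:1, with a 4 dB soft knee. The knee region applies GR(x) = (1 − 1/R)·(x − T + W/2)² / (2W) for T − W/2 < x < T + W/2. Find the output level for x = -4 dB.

-4.4 dB

x − T + W/2 = -4 − (-4) + 2 = 2.
GR = (1 − 1/5) × 2² / 8 = 0.8 × 4 / 8 = 0.4 dB.
Output = -4 − 0.4 = -4.4 dB.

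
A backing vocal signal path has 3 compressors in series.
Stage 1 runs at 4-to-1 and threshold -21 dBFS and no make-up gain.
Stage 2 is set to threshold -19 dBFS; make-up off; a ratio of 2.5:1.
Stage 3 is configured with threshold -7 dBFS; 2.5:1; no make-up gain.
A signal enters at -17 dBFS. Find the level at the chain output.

-20 dBFS

Stage 1: -17 dBFS is 4 dB over -21 dBFS; at 4:1 that becomes 1 dB over, giving -20 dBFS.
Stage 2: -20 dBFS is at or below the -19 dBFS threshold — no compression; output -20 dBFS.
Stage 3: -20 dBFS is at or below the -7 dBFS threshold — no compression; output -20 dBFS.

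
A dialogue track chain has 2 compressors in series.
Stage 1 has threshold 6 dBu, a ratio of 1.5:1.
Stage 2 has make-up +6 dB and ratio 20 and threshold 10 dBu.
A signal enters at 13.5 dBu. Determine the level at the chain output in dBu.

Stage 1: 7.5 dB above 6 dBu, reduced 1.5:1 to 5 dB above → 11 dBu.
Stage 2: overshoot 1 dB → 1/20 = 0.05 dB → 10.05 dBu; +6 dB make-up → 16.05 dBu.

16.05 dBu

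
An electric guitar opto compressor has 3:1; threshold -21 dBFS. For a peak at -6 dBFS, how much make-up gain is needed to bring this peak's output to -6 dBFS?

10 dB

Overshoot 15 dB → 15/3 = 5 dB after compression, so the compressed level is -21 + 5 = -16 dBFS.
Make-up = target − compressed = -6 − (-16) = 10 dB.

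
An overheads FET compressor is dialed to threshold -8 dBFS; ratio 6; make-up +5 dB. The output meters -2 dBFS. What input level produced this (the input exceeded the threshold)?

Stripping the +5 dB make-up gives -7 dBFS at the gain stage.
That's 1 dB above the -8 dBFS threshold.
Undo the ratio: input overshoot = 1 × 6 = 6 dB, giving input = -2 dBFS.

-2 dBFS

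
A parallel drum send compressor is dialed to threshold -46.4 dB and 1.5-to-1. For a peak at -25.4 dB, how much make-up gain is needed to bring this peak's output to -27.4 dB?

Overshoot 21 dB → 21/1.5 = 14 dB after compression, so the compressed level is -46.4 + 14 = -32.4 dB.
Make-up = target − compressed = -27.4 − (-32.4) = 5 dB.

5 dB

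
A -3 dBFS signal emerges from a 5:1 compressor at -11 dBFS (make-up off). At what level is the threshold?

Input is 10 dB above T (since output overshoot × R = input overshoot: (-11 − T)·5 = -3 − T gives T = -13 dBFS).
Check: -13 + (-3 − (-13))/5 = -13 + 2 = -11 dBFS. ✓

-13 dBFS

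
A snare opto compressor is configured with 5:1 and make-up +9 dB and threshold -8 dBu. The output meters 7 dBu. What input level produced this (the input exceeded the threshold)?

Stripping the +9 dB make-up gives -2 dBu at the gain stage.
Post-compression overshoot = -2 − (-8) = 6 dB.
Undo the ratio: input overshoot = 6 × 5 = 30 dB, giving input = 22 dBu.

22 dBu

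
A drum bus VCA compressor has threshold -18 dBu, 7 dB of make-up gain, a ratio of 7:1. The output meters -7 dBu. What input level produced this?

Stripping the +7 dB make-up gives -14 dBu at the gain stage.
That's 4 dB above the -18 dBu threshold.
Before 7:1 compression the overshoot was 4 × 7 = 28 dB, so input = -18 + 28 = 10 dBu.

10 dBu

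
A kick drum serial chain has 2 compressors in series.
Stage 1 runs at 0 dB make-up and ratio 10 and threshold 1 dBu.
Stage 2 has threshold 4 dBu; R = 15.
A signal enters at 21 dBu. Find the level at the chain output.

Stage 1: 21 dBu is 20 dB over 1 dBu; at 10:1 that becomes 2 dB over, giving 3 dBu.
Stage 2: 3 dBu is at or below the 4 dBu threshold — no compression; output 3 dBu.

3 dBu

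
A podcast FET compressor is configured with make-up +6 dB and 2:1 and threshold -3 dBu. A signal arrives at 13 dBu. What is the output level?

11 dBu

13 dBu sits 16 dB over threshold.
At 2:1 the overshoot is divided by 2, leaving 8 dB above threshold.
Output = -3 + 8 = 5 dBu; make-up adds 6 dB, giving 11 dBu.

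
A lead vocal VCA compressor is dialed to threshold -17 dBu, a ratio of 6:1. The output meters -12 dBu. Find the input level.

13 dBu

The compressed level sits -12 − (-17) = 5 dB over threshold.
Undo the ratio: input overshoot = 5 × 6 = 30 dB, giving input = 13 dBu.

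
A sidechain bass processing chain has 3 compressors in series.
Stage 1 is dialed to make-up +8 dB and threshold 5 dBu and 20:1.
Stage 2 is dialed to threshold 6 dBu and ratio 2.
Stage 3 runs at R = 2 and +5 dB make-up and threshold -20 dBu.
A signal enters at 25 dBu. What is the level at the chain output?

Stage 1: 20 dB above 5 dBu, reduced 20:1 to 1 dB above → 6 dBu; +8 dB make-up → 14 dBu.
Stage 2: 14 dBu is 8 dB over 6 dBu; at 2:1 that becomes 4 dB over, giving 10 dBu.
Stage 3: 30 dB above -20 dBu, reduced 2:1 to 15 dB above → -5 dBu; +5 dB make-up → 0 dBu.

0 dBu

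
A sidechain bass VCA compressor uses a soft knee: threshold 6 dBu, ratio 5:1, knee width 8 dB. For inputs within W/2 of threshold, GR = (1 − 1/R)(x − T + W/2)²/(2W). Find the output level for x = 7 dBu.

x − T + W/2 = 7 − 6 + 4 = 5.
GR = (1 − 1/5) × 5² / 16 = 0.8 × 25 / 16 = 1.25 dB.
Output = 7 − 1.25 = 5.75 dBu.

5.75 dBu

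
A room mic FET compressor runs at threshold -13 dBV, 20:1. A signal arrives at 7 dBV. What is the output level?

-12 dBV

The input is 20 dB above the -13 dBV threshold.
20:1 compression reduces that to 20/20 = 1 dB over.
Output = -13 + 1 = -12 dBV.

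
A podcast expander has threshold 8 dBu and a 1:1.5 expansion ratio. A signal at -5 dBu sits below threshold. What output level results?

-11.5 dBu

Below threshold, a 1:1.5 expander applies gain = (1.5−1)×(T − x) of attenuation.
(1.5−1) × 13 = 6.5 dB, so output = -5 − 6.5 = -11.5 dBu.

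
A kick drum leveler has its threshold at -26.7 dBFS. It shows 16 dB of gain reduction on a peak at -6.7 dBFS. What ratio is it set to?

5:1

Input overshoot = -6.7 − (-26.7) = 20 dB.
Output overshoot = 20 − 16 = 4 dB.
Ratio = input overshoot / output overshoot = 20 / 4 = 5.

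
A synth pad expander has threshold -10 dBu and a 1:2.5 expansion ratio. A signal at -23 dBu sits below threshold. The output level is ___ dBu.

Below threshold, a 1:2.5 expander applies gain = (2.5−1)×(T − x) of attenuation.
(2.5−1) × 13 = 19.5 dB, so output = -23 − 19.5 = -42.5 dBu.

-42.5 dBu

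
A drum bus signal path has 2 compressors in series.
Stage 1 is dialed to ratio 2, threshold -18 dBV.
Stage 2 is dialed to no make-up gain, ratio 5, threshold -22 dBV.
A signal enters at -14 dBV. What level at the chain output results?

-20.8 dBV

Stage 1: overshoot 4 dB → 4/2 = 2 dB → -16 dBV.
Stage 2: -16 dBV is 6 dB over -22 dBV; at 5:1 that becomes 1.2 dB over, giving -20.8 dBV.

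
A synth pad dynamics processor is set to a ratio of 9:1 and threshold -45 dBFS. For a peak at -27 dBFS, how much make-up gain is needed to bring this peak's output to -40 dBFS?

3 dB

The peak compresses to -45 + 18/9 = -43 dBFS.
To reach -40 dBFS requires -40 − (-43) = 3 dB of make-up.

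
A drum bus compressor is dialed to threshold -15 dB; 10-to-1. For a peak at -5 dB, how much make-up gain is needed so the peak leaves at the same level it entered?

9 dB

Without make-up, output = threshold + overshoot/10 = -15 + 1 = -14 dB.
Gap to target: 9 dB.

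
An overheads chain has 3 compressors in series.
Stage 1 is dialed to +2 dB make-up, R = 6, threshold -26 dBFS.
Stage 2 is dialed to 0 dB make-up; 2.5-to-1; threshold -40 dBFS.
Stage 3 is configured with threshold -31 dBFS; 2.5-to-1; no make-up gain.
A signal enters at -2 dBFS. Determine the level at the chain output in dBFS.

Stage 1: 24 dB above -26 dBFS, reduced 6:1 to 4 dB above → -22 dBFS; +2 dB make-up → -20 dBFS.
Stage 2: overshoot 20 dB → 20/2.5 = 8 dB → -32 dBFS.
Stage 3: below threshold (-32 ≤ -31); passes unchanged; output -32 dBFS.

-32 dBFS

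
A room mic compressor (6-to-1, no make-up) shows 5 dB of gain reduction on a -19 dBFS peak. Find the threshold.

-25 dBFS

Input is 6 dB above T (since output overshoot × R = input overshoot: (-24 − T)·6 = -19 − T gives T = -25 dBFS).
Check: -25 + (-19 − (-25))/6 = -25 + 1 = -24 dBFS. ✓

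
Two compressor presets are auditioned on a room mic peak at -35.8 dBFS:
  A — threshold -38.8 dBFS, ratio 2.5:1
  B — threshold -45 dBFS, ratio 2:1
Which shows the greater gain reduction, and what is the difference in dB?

A: GR = 3 − 3/2.5 = 1.8 dB.
B: GR = 9.2 − 9.2/2 = 4.6 dB.
B reduces 2.8 dB more.

B, by 2.8 dB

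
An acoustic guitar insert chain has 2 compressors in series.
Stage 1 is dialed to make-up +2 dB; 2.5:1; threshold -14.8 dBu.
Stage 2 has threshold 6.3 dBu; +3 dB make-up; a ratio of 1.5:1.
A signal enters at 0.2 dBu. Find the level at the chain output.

-3.8 dBu

Stage 1: overshoot 15 dB → 15/2.5 = 6 dB → -8.8 dBu; +2 dB make-up → -6.8 dBu.
Stage 2: -6.8 dBu ≤ 6.3 dBu, so stage 2 doesn't engage; make-up brings it to -3.8 dBu.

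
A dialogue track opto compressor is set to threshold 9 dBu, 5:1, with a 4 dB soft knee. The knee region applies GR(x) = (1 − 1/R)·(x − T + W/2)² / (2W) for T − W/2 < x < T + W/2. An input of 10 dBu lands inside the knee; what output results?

9.1 dBu

x − T + W/2 = 10 − 9 + 2 = 3.
GR = (1 − 1/5) × 3² / 8 = 0.8 × 9 / 8 = 0.9 dB.
Output = 10 − 0.9 = 9.1 dBu.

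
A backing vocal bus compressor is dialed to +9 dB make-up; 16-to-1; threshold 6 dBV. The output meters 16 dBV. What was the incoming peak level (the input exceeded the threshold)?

22 dBV

Remove make-up: 16 − 9 = 7 dBV.
Post-compression overshoot = 7 − 6 = 1 dB.
Input overshoot = R × output overshoot = 16 dB → input = 6 + 16 = 22 dBV.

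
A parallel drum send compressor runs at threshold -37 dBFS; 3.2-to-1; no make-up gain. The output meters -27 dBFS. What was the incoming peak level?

-5 dBFS

The compressed level sits -27 − (-37) = 10 dB over threshold.
Before 3.2:1 compression the overshoot was 10 × 3.2 = 32 dB, so input = -37 + 32 = -5 dBFS.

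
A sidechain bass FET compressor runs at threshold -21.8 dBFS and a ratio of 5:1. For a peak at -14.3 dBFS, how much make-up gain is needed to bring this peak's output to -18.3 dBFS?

Overshoot 7.5 dB → 7.5/5 = 1.5 dB after compression, so the compressed level is -21.8 + 1.5 = -20.3 dBFS.
Make-up = target − compressed = -18.3 − (-20.3) = 2 dB.

2 dB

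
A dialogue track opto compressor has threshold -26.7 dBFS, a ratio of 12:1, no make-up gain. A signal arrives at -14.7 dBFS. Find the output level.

-25.7 dBFS

The input is 12 dB above the -26.7 dBFS threshold.
12:1 compression reduces that to 12/12 = 1 dB over.
That puts the output at -25.7 dBFS.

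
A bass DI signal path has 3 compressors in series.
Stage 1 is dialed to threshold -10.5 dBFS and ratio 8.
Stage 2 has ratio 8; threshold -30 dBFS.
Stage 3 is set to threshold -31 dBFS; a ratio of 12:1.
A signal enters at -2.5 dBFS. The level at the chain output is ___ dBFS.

-30.703125 dBFS

Stage 1: -2.5 dBFS is 8 dB over -10.5 dBFS; at 8:1 that becomes 1 dB over, giving -9.5 dBFS.
Stage 2: -9.5 dBFS is 20.5 dB over -30 dBFS; at 8:1 that becomes 2.5625 dB over, giving -27.4375 dBFS.
Stage 3: -27.4375 dBFS is 3.5625 dB over -31 dBFS; at 12:1 that becomes 0.296875 dB over, giving -30.703125 dBFS.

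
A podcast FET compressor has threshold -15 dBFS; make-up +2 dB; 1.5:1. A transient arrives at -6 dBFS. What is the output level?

-7 dBFS

-6 dBFS sits 9 dB over threshold.
At 1.5:1 the overshoot is divided by 1.5, leaving 6 dB above threshold.
That puts the output at -9 dBFS; make-up adds 2 dB, giving -7 dBFS.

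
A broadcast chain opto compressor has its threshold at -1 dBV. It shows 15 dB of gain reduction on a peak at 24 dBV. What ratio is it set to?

Input overshoot = 24 − (-1) = 25 dB.
Output overshoot = 25 − 15 = 10 dB.
Ratio = input overshoot / output overshoot = 25 / 10 = 2.5.

2.5:1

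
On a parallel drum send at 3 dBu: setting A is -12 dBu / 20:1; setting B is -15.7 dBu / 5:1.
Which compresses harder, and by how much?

B, by 0.71 dB

A: 15 dB over, compressed to 0.75 dB over, so 14.25 dB of GR.
B: 18.7 dB over, compressed to 3.74 dB over, so 14.96 dB of GR.
Difference: 0.71 dB in favour of B.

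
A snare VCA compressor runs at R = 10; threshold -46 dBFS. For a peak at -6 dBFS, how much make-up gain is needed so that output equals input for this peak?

Without make-up, output = threshold + overshoot/10 = -46 + 4 = -42 dBFS.
Gap to target: 36 dB.

36 dB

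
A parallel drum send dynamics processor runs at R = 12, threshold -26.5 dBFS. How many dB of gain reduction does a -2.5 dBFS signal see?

The signal is 24 dB above threshold.
At 12:1, output sits 24/12 = 2 dB above threshold.
Gain reduction = 24 − 2 = 22 dB.

22 dB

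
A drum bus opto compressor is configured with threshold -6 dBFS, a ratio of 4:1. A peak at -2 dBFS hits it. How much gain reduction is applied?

The signal is 4 dB above threshold.
A 4:1 ratio leaves 1 dB of that excess.
Gain reduction = 4 − 1 = 3 dB.

3 dB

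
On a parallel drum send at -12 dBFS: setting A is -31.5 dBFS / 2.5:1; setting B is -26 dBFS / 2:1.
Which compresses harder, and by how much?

A: GR = 19.5 − 19.5/2.5 = 11.7 dB.
B: GR = 14 − 14/2 = 7 dB.
A reduces 4.7 dB more.

A, by 4.7 dB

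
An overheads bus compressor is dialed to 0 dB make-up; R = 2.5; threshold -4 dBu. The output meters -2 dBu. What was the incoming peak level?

That's 2 dB above the -4 dBu threshold.
Input overshoot = R × output overshoot = 5 dB → input = -4 + 5 = 1 dBu.

1 dBu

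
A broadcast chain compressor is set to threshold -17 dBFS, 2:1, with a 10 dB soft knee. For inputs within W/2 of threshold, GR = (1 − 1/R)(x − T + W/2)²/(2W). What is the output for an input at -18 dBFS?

-18.4 dBFS

x − T + W/2 = -18 − (-17) + 5 = 4.
GR = (1 − 1/2) × 4² / 20 = 0.5 × 16 / 20 = 0.4 dB.
Output = -18 − 0.4 = -18.4 dBFS.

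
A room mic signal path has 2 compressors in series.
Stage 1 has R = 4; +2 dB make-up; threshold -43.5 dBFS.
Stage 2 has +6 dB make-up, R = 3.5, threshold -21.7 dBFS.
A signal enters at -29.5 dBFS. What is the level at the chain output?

Stage 1: overshoot 14 dB → 14/4 = 3.5 dB → -40 dBFS; +2 dB make-up → -38 dBFS.
Stage 2: -38 dBFS is at or below the -21.7 dBFS threshold — no compression; make-up brings it to -32 dBFS.

-32 dBFS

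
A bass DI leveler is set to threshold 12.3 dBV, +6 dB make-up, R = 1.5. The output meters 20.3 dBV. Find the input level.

15.3 dBV

Stripping the +6 dB make-up gives 14.3 dBV at the gain stage.
The compressed level sits 14.3 − 12.3 = 2 dB over threshold.
Input overshoot = R × output overshoot = 3 dB → input = 12.3 + 3 = 15.3 dBV.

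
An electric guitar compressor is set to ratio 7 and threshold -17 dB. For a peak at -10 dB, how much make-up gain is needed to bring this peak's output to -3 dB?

13 dB

The peak compresses to -17 + 7/7 = -16 dB.
To reach -3 dB requires -3 − (-16) = 13 dB of make-up.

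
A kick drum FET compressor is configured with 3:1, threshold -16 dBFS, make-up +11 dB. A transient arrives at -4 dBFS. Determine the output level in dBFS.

The input is 12 dB above the -16 dBFS threshold.
3:1 compression reduces that to 12/3 = 4 dB over.
Output = -16 + 4 = -12 dBFS; make-up adds 11 dB, giving -1 dBFS.

-1 dBFS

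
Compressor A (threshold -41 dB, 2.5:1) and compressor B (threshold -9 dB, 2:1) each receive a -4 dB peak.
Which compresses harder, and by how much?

A, by 19.7 dB

A: GR = 37 − 37/2.5 = 22.2 dB.
B: GR = 5 − 5/2 = 2.5 dB.
Difference: 19.7 dB in favour of A.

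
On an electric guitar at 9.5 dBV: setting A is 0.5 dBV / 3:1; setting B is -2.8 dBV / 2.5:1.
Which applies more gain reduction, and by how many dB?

B, by 1.38 dB

A: GR = 9 − 9/3 = 6 dB.
B: GR = 12.3 − 12.3/2.5 = 7.38 dB.
B reduces 1.38 dB more.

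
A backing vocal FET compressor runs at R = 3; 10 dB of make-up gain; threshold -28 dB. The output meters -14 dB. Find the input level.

-16 dB

Remove make-up: -14 − 10 = -24 dB.
That's 4 dB above the -28 dB threshold.
Input overshoot = R × output overshoot = 12 dB → input = -28 + 12 = -16 dB.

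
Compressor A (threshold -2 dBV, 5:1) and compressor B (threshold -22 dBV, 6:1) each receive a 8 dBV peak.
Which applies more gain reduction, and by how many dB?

A: overshoot 10 dB → output overshoot 2 dB → GR 8 dB.
B: overshoot 30 dB → output overshoot 5 dB → GR 25 dB.
B applies 17 dB more gain reduction.

B, by 17 dB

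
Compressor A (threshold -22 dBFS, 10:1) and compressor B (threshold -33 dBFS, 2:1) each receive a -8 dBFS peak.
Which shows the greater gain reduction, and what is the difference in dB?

A: GR = 14 − 14/10 = 12.6 dB.
B: GR = 25 − 25/2 = 12.5 dB.
A applies 0.1 dB more gain reduction.

A, by 0.1 dB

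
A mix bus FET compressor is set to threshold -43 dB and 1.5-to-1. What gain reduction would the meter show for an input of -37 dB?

-37 dB exceeds the threshold by 6 dB.
At 1.5:1, output sits 6/1.5 = 4 dB above threshold.
Gain reduction = 6 − 4 = 2 dB.

2 dB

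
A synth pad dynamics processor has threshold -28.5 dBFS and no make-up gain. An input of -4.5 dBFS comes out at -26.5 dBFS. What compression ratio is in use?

Input overshoot = -4.5 − (-28.5) = 24 dB; output overshoot = -26.5 − (-28.5) = 2 dB.
Ratio = 24 / 2 = 12.

12:1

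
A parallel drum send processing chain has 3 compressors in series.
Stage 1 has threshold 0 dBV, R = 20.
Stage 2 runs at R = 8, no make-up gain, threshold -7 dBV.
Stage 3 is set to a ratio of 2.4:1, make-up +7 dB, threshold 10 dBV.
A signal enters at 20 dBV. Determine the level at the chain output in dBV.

1 dBV

Stage 1: 20 dB above 0 dBV, reduced 20:1 to 1 dB above → 1 dBV.
Stage 2: 1 dBV is 8 dB over -7 dBV; at 8:1 that becomes 1 dB over, giving -6 dBV.
Stage 3: below threshold (-6 ≤ 10); passes unchanged; make-up brings it to 1 dBV.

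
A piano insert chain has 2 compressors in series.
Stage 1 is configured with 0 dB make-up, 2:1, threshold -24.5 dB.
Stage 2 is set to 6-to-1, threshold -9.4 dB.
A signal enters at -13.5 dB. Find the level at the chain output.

Stage 1: 11 dB above -24.5 dB, reduced 2:1 to 5.5 dB above → -19 dB.
Stage 2: below threshold (-19 ≤ -9.4); passes unchanged; output -19 dB.

-19 dB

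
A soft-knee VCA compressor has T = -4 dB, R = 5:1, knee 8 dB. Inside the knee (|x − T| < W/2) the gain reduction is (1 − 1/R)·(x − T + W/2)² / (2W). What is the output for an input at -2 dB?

x − T + W/2 = -2 − (-4) + 4 = 6.
GR = (1 − 1/5) × 6² / 16 = 0.8 × 36 / 16 = 1.8 dB.
Output = -2 − 1.8 = -3.8 dB.

-3.8 dB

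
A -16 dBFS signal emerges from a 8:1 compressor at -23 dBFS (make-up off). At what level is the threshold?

-24 dBFS

Gain reduction = -16 − (-23) = 7 dB; output overshoot = GR / (R − 1) = 7 / 7 = 1 dB.
Threshold = output − output overshoot = -23 − 1 = -24 dBFS.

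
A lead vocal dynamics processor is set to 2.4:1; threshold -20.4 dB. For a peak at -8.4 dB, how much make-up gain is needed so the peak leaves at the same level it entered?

7 dB

Overshoot 12 dB → 12/2.4 = 5 dB after compression, so the compressed level is -20.4 + 5 = -15.4 dB.
Make-up = target − compressed = -8.4 − (-15.4) = 7 dB.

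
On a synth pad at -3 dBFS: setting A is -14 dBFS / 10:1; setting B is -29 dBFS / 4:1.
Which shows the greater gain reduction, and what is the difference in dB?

A: overshoot 11 dB → output overshoot 1.1 dB → GR 9.9 dB.
B: overshoot 26 dB → output overshoot 6.5 dB → GR 19.5 dB.
B applies 9.6 dB more gain reduction.

B, by 9.6 dB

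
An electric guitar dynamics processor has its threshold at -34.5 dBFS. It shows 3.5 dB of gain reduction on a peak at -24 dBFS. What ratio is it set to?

Input overshoot = -24 − (-34.5) = 10.5 dB.
Output overshoot = 10.5 − 3.5 = 7 dB.
Ratio = input overshoot / output overshoot = 10.5 / 7 = 1.5.

1.5:1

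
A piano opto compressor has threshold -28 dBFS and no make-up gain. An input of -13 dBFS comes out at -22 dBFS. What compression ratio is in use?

Input overshoot = -13 − (-28) = 15 dB; output overshoot = -22 − (-28) = 6 dB.
Ratio = 15 / 6 = 2.5.

2.5:1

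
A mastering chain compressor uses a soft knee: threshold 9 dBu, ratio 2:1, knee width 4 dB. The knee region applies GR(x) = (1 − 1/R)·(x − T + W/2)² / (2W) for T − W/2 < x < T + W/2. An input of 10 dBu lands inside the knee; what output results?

9.4375 dBu

x − T + W/2 = 10 − 9 + 2 = 3.
GR = (1 − 1/2) × 3² / 8 = 0.5 × 9 / 8 = 0.5625 dB.
Output = 10 − 0.5625 = 9.4375 dBu.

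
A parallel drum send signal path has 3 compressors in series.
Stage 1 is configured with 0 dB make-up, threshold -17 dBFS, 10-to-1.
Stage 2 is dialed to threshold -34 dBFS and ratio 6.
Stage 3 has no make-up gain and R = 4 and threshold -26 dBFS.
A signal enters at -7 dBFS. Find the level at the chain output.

-31 dBFS

Stage 1: 10 dB above -17 dBFS, reduced 10:1 to 1 dB above → -16 dBFS.
Stage 2: 18 dB above -34 dBFS, reduced 6:1 to 3 dB above → -31 dBFS.
Stage 3: -31 dBFS ≤ -26 dBFS, so stage 3 doesn't engage; output -31 dBFS.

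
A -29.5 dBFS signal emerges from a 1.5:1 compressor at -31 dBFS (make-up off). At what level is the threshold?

-34 dBFS

Input is 4.5 dB above T (since output overshoot × R = input overshoot: (-31 − T)·1.5 = -29.5 − T gives T = -34 dBFS).
Check: -34 + (-29.5 − (-34))/1.5 = -34 + 3 = -31 dBFS. ✓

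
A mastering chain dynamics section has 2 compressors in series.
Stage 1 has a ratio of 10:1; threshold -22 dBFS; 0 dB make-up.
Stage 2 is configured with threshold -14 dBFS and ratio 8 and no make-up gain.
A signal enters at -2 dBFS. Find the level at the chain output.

Stage 1: 20 dB above -22 dBFS, reduced 10:1 to 2 dB above → -20 dBFS.
Stage 2: -20 dBFS ≤ -14 dBFS, so stage 2 doesn't engage; output -20 dBFS.

-20 dBFS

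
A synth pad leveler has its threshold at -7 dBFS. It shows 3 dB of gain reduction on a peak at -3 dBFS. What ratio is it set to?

4:1

Input overshoot = -3 − (-7) = 4 dB.
Output overshoot = 4 − 3 = 1 dB.
Ratio = input overshoot / output overshoot = 4 / 1 = 4.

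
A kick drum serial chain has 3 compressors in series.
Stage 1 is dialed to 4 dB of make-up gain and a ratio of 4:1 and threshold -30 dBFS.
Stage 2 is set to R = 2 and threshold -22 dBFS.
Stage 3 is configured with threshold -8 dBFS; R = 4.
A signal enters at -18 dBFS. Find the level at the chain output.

-23 dBFS

Stage 1: overshoot 12 dB → 12/4 = 3 dB → -27 dBFS; +4 dB make-up → -23 dBFS.
Stage 2: below threshold (-23 ≤ -22); passes unchanged; output -23 dBFS.
Stage 3: below threshold (-23 ≤ -8); passes unchanged; output -23 dBFS.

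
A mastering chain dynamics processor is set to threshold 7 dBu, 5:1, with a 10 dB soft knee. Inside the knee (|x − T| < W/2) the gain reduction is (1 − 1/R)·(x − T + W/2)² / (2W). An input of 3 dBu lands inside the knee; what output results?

2.96 dBu

x − T + W/2 = 3 − 7 + 5 = 1.
GR = (1 − 1/5) × 1² / 20 = 0.8 × 1 / 20 = 0.04 dB.
Output = 3 − 0.04 = 2.96 dBu.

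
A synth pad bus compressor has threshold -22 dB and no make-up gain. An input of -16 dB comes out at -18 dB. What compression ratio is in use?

1.5:1

Input overshoot = -16 − (-22) = 6 dB; output overshoot = -18 − (-22) = 4 dB.
Ratio = 6 / 4 = 1.5.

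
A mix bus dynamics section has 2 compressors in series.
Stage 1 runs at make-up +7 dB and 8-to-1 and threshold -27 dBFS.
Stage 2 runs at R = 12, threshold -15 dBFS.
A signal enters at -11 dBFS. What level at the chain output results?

Stage 1: 16 dB above -27 dBFS, reduced 8:1 to 2 dB above → -25 dBFS; +7 dB make-up → -18 dBFS.
Stage 2: below threshold (-18 ≤ -15); passes unchanged; output -18 dBFS.

-18 dBFS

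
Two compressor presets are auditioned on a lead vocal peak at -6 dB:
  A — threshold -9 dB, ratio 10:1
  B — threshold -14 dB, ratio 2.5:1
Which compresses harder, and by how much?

B, by 2.1 dB

A: GR = 3 − 3/10 = 2.7 dB.
B: GR = 8 − 8/2.5 = 4.8 dB.
Difference: 2.1 dB in favour of B.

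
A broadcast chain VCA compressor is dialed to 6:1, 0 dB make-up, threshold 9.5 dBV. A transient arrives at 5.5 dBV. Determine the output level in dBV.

5.5 dBV is 4 dB below the 9.5 dBV threshold, so no gain reduction is applied.
Output = input = 5.5 dBV.

5.5 dBV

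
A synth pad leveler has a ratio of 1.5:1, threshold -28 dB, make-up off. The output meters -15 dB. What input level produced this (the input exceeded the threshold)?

The compressed level sits -15 − (-28) = 13 dB over threshold.
Input overshoot = R × output overshoot = 19.5 dB → input = -28 + 19.5 = -8.5 dB.

-8.5 dB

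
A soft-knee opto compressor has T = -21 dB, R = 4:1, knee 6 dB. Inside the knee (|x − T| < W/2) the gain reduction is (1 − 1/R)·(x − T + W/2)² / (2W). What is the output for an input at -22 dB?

x − T + W/2 = -22 − (-21) + 3 = 2.
GR = (1 − 1/4) × 2² / 12 = 0.75 × 4 / 12 = 0.25 dB.
Output = -22 − 0.25 = -22.25 dB.

-22.25 dB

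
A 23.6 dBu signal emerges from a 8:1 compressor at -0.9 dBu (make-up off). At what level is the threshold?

-4.4 dBu

Input is 28 dB above T (since output overshoot × R = input overshoot: (-0.9 − T)·8 = 23.6 − T gives T = -4.4 dBu).
Check: -4.4 + (23.6 − (-4.4))/8 = -4.4 + 3.5 = -0.9 dBu. ✓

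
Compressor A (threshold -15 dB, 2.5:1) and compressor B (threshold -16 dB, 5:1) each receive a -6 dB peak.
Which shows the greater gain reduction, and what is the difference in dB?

A: overshoot 9 dB → output overshoot 3.6 dB → GR 5.4 dB.
B: overshoot 10 dB → output overshoot 2 dB → GR 8 dB.
B applies 2.6 dB more gain reduction.

B, by 2.6 dB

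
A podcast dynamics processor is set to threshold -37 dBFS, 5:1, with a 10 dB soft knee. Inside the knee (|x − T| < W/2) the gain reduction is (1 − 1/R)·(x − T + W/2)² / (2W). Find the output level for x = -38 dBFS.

x − T + W/2 = -38 − (-37) + 5 = 4.
GR = (1 − 1/5) × 4² / 20 = 0.8 × 16 / 20 = 0.64 dB.
Output = -38 − 0.64 = -38.64 dBFS.

-38.64 dBFS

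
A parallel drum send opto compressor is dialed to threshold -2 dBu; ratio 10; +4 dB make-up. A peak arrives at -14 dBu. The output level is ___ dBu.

-10 dBu

-14 dBu is 12 dB below the -2 dBu threshold, so no gain reduction is applied.
Make-up gain adds 4 dB: -14 + 4 = -10 dBu.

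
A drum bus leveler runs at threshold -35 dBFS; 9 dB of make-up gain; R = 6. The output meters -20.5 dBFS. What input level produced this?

-2 dBFS

Stripping the +9 dB make-up gives -29.5 dBFS at the gain stage.
Post-compression overshoot = -29.5 − (-35) = 5.5 dB.
Input overshoot = R × output overshoot = 33 dB → input = -35 + 33 = -2 dBFS.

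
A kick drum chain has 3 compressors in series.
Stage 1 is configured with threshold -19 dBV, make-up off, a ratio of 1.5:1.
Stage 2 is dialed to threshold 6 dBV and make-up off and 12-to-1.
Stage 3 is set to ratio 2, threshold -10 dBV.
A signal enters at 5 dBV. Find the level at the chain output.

Stage 1: 24 dB above -19 dBV, reduced 1.5:1 to 16 dB above → -3 dBV.
Stage 2: below threshold (-3 ≤ 6); passes unchanged; output -3 dBV.
Stage 3: 7 dB above -10 dBV, reduced 2:1 to 3.5 dB above → -6.5 dBV.

-6.5 dBV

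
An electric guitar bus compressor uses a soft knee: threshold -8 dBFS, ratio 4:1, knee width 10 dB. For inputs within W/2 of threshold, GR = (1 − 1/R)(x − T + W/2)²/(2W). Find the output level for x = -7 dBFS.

-8.35 dBFS

x − T + W/2 = -7 − (-8) + 5 = 6.
GR = (1 − 1/4) × 6² / 20 = 0.75 × 36 / 20 = 1.35 dB.
Output = -7 − 1.35 = -8.35 dBFS.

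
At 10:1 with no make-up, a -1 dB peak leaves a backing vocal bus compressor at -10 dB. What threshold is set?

-11 dB

Input is 10 dB above T (since output overshoot × R = input overshoot: (-10 − T)·10 = -1 − T gives T = -11 dB).
Check: -11 + (-1 − (-11))/10 = -11 + 1 = -10 dB. ✓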